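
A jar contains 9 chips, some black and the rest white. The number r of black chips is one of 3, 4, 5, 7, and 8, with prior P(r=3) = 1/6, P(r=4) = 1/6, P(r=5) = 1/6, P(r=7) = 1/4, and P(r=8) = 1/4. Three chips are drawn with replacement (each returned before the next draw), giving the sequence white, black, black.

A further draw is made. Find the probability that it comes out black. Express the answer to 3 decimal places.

0.647

The likelihood of the observed sequence under each hypothesis: P(data | r = 3) = (6/9)(3/9)(3/9) = 0.074074; P(data | r = 4) = (5/9)(4/9)(4/9) = 0.10974; P(data | r = 5) = (4/9)(5/9)(5/9) = 0.13717; P(data | r = 7) = (2/9)(7/9)(7/9) = 0.13443; P(data | r = 8) = (1/9)(8/9)(8/9) = 0.087791.
The prior-weighted likelihoods are 1/6 · 0.074074 = 0.012346, 1/6 · 0.10974 = 0.01829, 1/6 · 0.13717 = 0.022862, 1/4 · 0.13443 = 0.033608, 1/4 · 0.087791 = 0.021948; with total 0.10905.
Dividing through by the total gives posterior P(r = 3 | data) = 0.11321, P(r = 4 | data) = 0.16771, P(r = 5 | data) = 0.20964, P(r = 7 | data) = 0.30818, P(r = 8 | data) = 0.20126.
So P(black next | data) = Σ P(black next | H) P(H | data) = (1/3)(0.11321) + (4/9)(0.16771) + (5/9)(0.20964) + (7/9)(0.30818) + (8/9)(0.20126) = 0.64733.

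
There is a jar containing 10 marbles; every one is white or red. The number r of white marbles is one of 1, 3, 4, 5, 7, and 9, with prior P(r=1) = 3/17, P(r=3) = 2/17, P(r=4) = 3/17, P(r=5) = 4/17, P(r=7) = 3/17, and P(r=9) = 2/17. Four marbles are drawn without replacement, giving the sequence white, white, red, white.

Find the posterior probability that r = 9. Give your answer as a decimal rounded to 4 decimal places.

0.2185

Under each hypothesis, the probability of the observed sequence is: P(data | r = 1) = (1/10)(0/9) = 0; P(data | r = 3) = (3/10)(2/9)(7/8)(1/7) = 0.0083333; P(data | r = 4) = (4/10)(3/9)(6/8)(2/7) = 0.028571; P(data | r = 5) = (5/10)(4/9)(5/8)(3/7) = 0.059524; P(data | r = 7) = (7/10)(6/9)(3/8)(5/7) = 0.125; P(data | r = 9) = (9/10)(8/9)(1/8)(7/7) = 0.1.
Weighting by the prior gives 3/17 · 0 = 0, 2/17 · 0.0083333 = 0.00098039, 3/17 · 0.028571 = 0.005042, 4/17 · 0.059524 = 0.014006, 3/17 · 0.125 = 0.022059, 2/17 · 0.1 = 0.011765; summing to 0.053852.
Hence P(r = 9 | data) = (0.011765) / (0.053852) = 0.21847.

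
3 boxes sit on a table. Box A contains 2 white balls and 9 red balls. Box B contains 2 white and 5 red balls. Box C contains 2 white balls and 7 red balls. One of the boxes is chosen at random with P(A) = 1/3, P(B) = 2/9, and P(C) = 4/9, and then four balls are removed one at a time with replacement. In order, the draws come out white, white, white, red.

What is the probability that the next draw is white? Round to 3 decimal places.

Under each hypothesis, the probability of the observed sequence is: P(data | box A) = (2/11)(2/11)(2/11)(9/11) = 0.0049177; P(data | box B) = (2/7)(2/7)(2/7)(5/7) = 0.01666; P(data | box C) = (2/9)(2/9)(2/9)(7/9) = 0.0085353.
The prior-weighted likelihoods are 1/3 · 0.0049177 = 0.0016392, 2/9 · 0.01666 = 0.0037022, 4/9 · 0.0085353 = 0.0037935; these sum to 0.0091349.
The posterior is then P(box A | data) = 0.17945, P(box B | data) = 0.40528, P(box C | data) = 0.41527.
The predictive probability is P(white next | data) = (2/11)(0.17945) + (2/7)(0.40528) + (2/9)(0.41527) = 0.2407.

0.241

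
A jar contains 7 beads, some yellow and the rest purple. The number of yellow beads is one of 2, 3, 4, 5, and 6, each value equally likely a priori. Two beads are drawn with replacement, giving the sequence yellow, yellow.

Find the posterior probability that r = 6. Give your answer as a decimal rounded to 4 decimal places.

The likelihood of the observed sequence under each hypothesis: P(data | r = 2) = (2/7)(2/7) = 4/49; P(data | r = 3) = (3/7)(3/7) = 9/49; P(data | r = 4) = (4/7)(4/7) = 16/49; P(data | r = 5) = (5/7)(5/7) = 25/49; P(data | r = 6) = (6/7)(6/7) = 36/49.
Weighting by the prior gives 1/5 · 4/49 = 4/245, 1/5 · 9/49 = 9/245, 1/5 · 16/49 = 16/245, 1/5 · 25/49 = 5/49, 1/5 · 36/49 = 36/245; these sum to 18/49.
By Bayes' rule, P(r = 6 | data) = (36/245) / (18/49) = 2/5.

0.4000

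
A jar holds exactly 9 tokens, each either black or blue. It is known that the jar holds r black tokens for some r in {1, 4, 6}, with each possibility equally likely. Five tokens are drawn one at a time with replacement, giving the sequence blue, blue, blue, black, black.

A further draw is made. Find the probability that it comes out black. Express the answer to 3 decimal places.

For each hypothesis, P(data | H) works out to: P(data | r = 1) = (8/9)(8/9)(8/9)(1/9)(1/9) = 0.0086708; P(data | r = 4) = (5/9)(5/9)(5/9)(4/9)(4/9) = 0.03387; P(data | r = 6) = (3/9)(3/9)(3/9)(6/9)(6/9) = 0.016461.
Multiplying each by its prior: 1/3 · 0.0086708 = 0.0028903, 1/3 · 0.03387 = 0.01129, 1/3 · 0.016461 = 0.005487; these sum to 0.019667.
Normalising, the posterior is P(r = 1 | data) = 0.14696, P(r = 4 | data) = 0.57405, P(r = 6 | data) = 0.27899.
The predictive probability is P(black next | data) = (1/9)(0.14696) + (4/9)(0.57405) + (2/3)(0.27899) = 0.45746.

0.457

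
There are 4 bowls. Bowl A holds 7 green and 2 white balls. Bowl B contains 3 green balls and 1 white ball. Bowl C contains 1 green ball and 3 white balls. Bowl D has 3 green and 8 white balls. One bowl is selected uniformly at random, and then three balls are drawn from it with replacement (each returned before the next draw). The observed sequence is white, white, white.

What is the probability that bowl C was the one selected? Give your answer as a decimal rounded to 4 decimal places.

0.5064

The likelihood of the observed sequence under each hypothesis: P(data | bowl A) = (2/9)(2/9)(2/9) = 0.010974; P(data | bowl B) = (1/4)(1/4)(1/4) = 0.015625; P(data | bowl C) = (3/4)(3/4)(3/4) = 0.42188; P(data | bowl D) = (8/11)(8/11)(8/11) = 0.38467.
Weighting by the prior gives 1/4 · 0.010974 = 0.0027435, 1/4 · 0.015625 = 0.0039062, 1/4 · 0.42188 = 0.10547, 1/4 · 0.38467 = 0.096168; with total 0.20829.
Therefore the posterior P(bowl C | data) = (0.10547) / (0.20829) = 0.50636.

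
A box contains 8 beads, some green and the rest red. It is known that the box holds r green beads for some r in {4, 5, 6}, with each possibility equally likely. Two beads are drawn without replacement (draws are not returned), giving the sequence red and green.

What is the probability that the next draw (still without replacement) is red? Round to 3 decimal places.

0.349

For each hypothesis, P(data | H) works out to: P(data | r = 4) = (4/8)(4/7) = 2/7; P(data | r = 5) = (3/8)(5/7) = 15/56; P(data | r = 6) = (2/8)(6/7) = 3/14.
Multiplying each by its prior: 1/3 · 2/7 = 2/21, 1/3 · 15/56 = 5/56, 1/3 · 3/14 = 1/14; summing to 43/168.
The posterior is then P(r = 4 | data) = 16/43, P(r = 5 | data) = 15/43, P(r = 6 | data) = 12/43.
So P(red next | data) = Σ P(red next | H) P(H | data) = (1/2)(16/43) + (1/3)(15/43) + (1/6)(12/43) = 15/43.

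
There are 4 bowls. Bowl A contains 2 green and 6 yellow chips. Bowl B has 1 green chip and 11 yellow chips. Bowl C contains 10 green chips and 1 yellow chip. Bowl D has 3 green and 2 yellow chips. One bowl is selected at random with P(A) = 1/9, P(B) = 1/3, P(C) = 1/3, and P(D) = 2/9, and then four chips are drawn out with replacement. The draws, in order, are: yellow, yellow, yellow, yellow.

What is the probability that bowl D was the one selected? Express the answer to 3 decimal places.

Compute the likelihood of the observed sequence for each case: P(data | bowl A) = (6/8)(6/8)(6/8)(6/8) = 0.31641; P(data | bowl B) = (11/12)(11/12)(11/12)(11/12) = 0.70607; P(data | bowl C) = (1/11)(1/11)(1/11)(1/11) = 6.8301e-05; P(data | bowl D) = (2/5)(2/5)(2/5)(2/5) = 0.0256.
Multiplying each by its prior: 1/9 · 0.31641 = 0.035156, 1/3 · 0.70607 = 0.23536, 1/3 · 6.8301e-05 = 2.2767e-05, 2/9 · 0.0256 = 0.0056889; these sum to 0.27622.
Therefore the posterior P(bowl D | data) = (0.0056889) / (0.27622) = 0.020595.

0.021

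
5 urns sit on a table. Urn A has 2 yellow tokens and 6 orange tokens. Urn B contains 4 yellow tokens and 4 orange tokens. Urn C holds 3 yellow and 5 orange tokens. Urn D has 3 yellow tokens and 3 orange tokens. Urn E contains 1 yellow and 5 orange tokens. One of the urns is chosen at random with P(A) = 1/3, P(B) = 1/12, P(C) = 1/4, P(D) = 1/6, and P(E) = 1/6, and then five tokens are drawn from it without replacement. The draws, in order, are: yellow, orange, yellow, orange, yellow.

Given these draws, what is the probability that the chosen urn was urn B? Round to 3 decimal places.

0.218

The likelihood of the observed sequence under each hypothesis: P(data | urn A) = (2/8)(6/7)(1/6)(5/5)(0/4) = 0; P(data | urn B) = (4/8)(4/7)(3/6)(3/5)(2/4) = 3/70; P(data | urn C) = (3/8)(5/7)(2/6)(4/5)(1/4) = 1/56; P(data | urn D) = (3/6)(3/5)(2/4)(2/3)(1/2) = 1/20; P(data | urn E) = (1/6)(5/5)(0/4) = 0.
Multiplying each by its prior: 1/3 · 0 = 0, 1/12 · 3/70 = 1/280, 1/4 · 1/56 = 1/224, 1/6 · 1/20 = 1/120, 1/6 · 0 = 0; with total 11/672.
Hence P(urn B | data) = (1/280) / (11/672) = 12/55.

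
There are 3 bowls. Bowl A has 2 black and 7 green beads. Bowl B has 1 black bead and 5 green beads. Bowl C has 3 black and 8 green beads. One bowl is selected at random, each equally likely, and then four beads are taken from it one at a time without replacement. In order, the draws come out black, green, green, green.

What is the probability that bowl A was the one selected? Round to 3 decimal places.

The likelihood of the observed sequence under each hypothesis: P(data | bowl A) = (2/9)(7/8)(6/7)(5/6) = 0.13889; P(data | bowl B) = (1/6)(5/5)(4/4)(3/3) = 0.16667; P(data | bowl C) = (3/11)(8/10)(7/9)(6/8) = 0.12727.
Weighting by the prior gives 1/3 · 0.13889 = 0.046296, 1/3 · 0.16667 = 0.055556, 1/3 · 0.12727 = 0.042424; with total 0.14428.
Hence P(bowl A | data) = (0.046296) / (0.14428) = 0.32089.

0.321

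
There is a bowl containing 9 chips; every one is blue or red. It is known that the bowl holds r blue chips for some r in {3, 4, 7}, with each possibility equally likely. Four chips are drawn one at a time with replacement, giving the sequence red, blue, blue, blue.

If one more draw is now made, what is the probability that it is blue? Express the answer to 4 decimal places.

0.6248

Under each hypothesis, the probability of the observed sequence is: P(data | r = 3) = (6/9)(3/9)(3/9)(3/9) = 0.024691; P(data | r = 4) = (5/9)(4/9)(4/9)(4/9) = 0.048773; P(data | r = 7) = (2/9)(7/9)(7/9)(7/9) = 0.10456.
Weighting by the prior gives 1/3 · 0.024691 = 0.0082305, 1/3 · 0.048773 = 0.016258, 1/3 · 0.10456 = 0.034852; these sum to 0.059341.
Dividing through by the total gives posterior P(r = 3 | data) = 0.1387, P(r = 4 | data) = 0.27397, P(r = 7 | data) = 0.58733.
So P(blue next | data) = Σ P(blue next | H) P(H | data) = (1/3)(0.1387) + (4/9)(0.27397) + (7/9)(0.58733) = 0.62481.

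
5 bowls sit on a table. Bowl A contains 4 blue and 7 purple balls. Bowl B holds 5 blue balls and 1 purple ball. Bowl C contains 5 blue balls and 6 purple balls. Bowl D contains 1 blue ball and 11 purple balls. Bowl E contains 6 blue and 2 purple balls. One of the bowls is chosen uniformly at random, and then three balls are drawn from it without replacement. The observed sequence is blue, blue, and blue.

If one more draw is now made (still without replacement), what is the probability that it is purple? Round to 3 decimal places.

0.399

Under each hypothesis, the probability of the observed sequence is: P(data | bowl A) = (4/11)(3/10)(2/9) = 0.024242; P(data | bowl B) = (5/6)(4/5)(3/4) = 0.5; P(data | bowl C) = (5/11)(4/10)(3/9) = 0.060606; P(data | bowl D) = (1/12)(0/11) = 0; P(data | bowl E) = (6/8)(5/7)(4/6) = 0.35714.
The prior-weighted likelihoods are 1/5 · 0.024242 = 0.0048485, 1/5 · 0.5 = 0.1, 1/5 · 0.060606 = 0.012121, 1/5 · 0 = 0, 1/5 · 0.35714 = 0.071429; summing to 0.1884.
The posterior is then P(bowl A | data) = 0.025735, P(bowl B | data) = 0.53079, P(bowl C | data) = 0.064338, P(bowl D | data) = 0, P(bowl E | data) = 0.37914.
Averaging over the posterior, P(purple next | data) = (7/8)(0.025735) + (1/3)(0.53079) + (3/4)(0.064338) + (2/5)(0.37914) = 0.39936.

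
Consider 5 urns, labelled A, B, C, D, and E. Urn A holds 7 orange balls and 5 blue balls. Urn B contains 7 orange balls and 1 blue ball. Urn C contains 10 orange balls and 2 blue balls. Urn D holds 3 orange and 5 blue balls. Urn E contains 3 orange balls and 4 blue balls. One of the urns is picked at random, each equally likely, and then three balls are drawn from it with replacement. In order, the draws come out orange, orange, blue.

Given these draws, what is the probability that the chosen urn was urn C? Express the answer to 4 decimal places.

Compute the likelihood of the observed sequence for each case: P(data | urn A) = (7/12)(7/12)(5/12) = 0.14178; P(data | urn B) = (7/8)(7/8)(1/8) = 0.095703; P(data | urn C) = (10/12)(10/12)(2/12) = 0.11574; P(data | urn D) = (3/8)(3/8)(5/8) = 0.087891; P(data | urn E) = (3/7)(3/7)(4/7) = 0.10496.
Weighting by the prior gives 1/5 · 0.14178 = 0.028356, 1/5 · 0.095703 = 0.019141, 1/5 · 0.11574 = 0.023148, 1/5 · 0.087891 = 0.017578, 1/5 · 0.10496 = 0.020991; with total 0.10921.
Therefore the posterior P(urn C | data) = (0.023148) / (0.10921) = 0.21195.

0.2120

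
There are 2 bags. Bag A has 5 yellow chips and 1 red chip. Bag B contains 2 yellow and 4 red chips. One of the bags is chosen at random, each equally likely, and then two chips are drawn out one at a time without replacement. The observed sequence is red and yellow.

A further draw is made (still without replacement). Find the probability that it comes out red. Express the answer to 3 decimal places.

For each hypothesis, P(data | H) works out to: P(data | bag A) = (1/6)(5/5) = 1/6; P(data | bag B) = (4/6)(2/5) = 4/15.
Weighting by the prior gives 1/2 · 1/6 = 1/12, 1/2 · 4/15 = 2/15; these sum to 13/60.
Dividing through by the total gives posterior P(bag A | data) = 5/13, P(bag B | data) = 8/13.
The predictive probability is P(red next | data) = (0)(5/13) + (3/4)(8/13) = 6/13.

0.462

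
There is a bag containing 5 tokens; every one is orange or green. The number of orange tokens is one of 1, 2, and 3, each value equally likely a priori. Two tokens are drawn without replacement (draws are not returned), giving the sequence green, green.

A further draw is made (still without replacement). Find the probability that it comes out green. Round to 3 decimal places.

Compute the likelihood of the observed sequence for each case: P(data | r = 1) = (4/5)(3/4) = 3/5; P(data | r = 2) = (3/5)(2/4) = 3/10; P(data | r = 3) = (2/5)(1/4) = 1/10.
The prior-weighted likelihoods are 1/3 · 3/5 = 1/5, 1/3 · 3/10 = 1/10, 1/3 · 1/10 = 1/30; summing to 1/3.
Normalising, the posterior is P(r = 1 | data) = 3/5, P(r = 2 | data) = 3/10, P(r = 3 | data) = 1/10.
So P(green next | data) = Σ P(green next | H) P(H | data) = (2/3)(3/5) + (1/3)(3/10) + (0)(1/10) = 1/2.

0.500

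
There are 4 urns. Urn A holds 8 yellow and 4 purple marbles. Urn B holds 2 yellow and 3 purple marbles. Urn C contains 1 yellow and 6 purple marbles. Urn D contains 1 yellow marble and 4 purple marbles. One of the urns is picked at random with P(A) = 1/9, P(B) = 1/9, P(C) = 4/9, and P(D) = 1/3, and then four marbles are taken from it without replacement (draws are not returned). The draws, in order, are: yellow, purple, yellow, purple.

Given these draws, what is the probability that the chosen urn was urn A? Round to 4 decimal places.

0.3613

The likelihood of the observed sequence under each hypothesis: P(data | urn A) = (8/12)(4/11)(7/10)(3/9) = 0.056566; P(data | urn B) = (2/5)(3/4)(1/3)(2/2) = 0.1; P(data | urn C) = (1/7)(6/6)(0/5) = 0; P(data | urn D) = (1/5)(4/4)(0/3) = 0.
Multiplying each by its prior: 1/9 · 0.056566 = 0.0062851, 1/9 · 0.1 = 0.011111, 4/9 · 0 = 0, 1/3 · 0 = 0; with total 0.017396.
So P(urn A | data) = (0.0062851) / (0.017396) = 0.36129.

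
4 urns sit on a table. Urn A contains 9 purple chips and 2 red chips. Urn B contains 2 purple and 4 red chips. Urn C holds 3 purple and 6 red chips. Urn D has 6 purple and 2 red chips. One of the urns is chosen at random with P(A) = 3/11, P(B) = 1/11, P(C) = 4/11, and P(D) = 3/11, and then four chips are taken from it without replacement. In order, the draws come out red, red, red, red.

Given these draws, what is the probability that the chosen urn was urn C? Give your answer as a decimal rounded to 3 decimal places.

0.877

For each hypothesis, P(data | H) works out to: P(data | urn A) = (2/11)(1/10)(0/9) = 0; P(data | urn B) = (4/6)(3/5)(2/4)(1/3) = 1/15; P(data | urn C) = (6/9)(5/8)(4/7)(3/6) = 5/42; P(data | urn D) = (2/8)(1/7)(0/6) = 0.
The prior-weighted likelihoods are 3/11 · 0 = 0, 1/11 · 1/15 = 1/165, 4/11 · 5/42 = 10/231, 3/11 · 0 = 0; with total 19/385.
So P(urn C | data) = (10/231) / (19/385) = 50/57.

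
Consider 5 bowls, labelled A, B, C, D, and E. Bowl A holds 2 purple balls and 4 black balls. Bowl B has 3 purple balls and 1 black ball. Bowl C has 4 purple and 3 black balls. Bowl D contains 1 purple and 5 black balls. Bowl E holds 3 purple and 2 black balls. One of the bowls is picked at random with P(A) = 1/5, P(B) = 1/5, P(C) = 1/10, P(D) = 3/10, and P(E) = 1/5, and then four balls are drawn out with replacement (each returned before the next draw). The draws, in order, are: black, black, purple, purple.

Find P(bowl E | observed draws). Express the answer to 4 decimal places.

The likelihood of the observed sequence under each hypothesis: P(data | bowl A) = (4/6)(4/6)(2/6)(2/6) = 0.049383; P(data | bowl B) = (1/4)(1/4)(3/4)(3/4) = 0.035156; P(data | bowl C) = (3/7)(3/7)(4/7)(4/7) = 0.059975; P(data | bowl D) = (5/6)(5/6)(1/6)(1/6) = 0.01929; P(data | bowl E) = (2/5)(2/5)(3/5)(3/5) = 0.0576.
The prior-weighted likelihoods are 1/5 · 0.049383 = 0.0098765, 1/5 · 0.035156 = 0.0070313, 1/10 · 0.059975 = 0.0059975, 3/10 · 0.01929 = 0.005787, 1/5 · 0.0576 = 0.01152; these sum to 0.040212.
Therefore the posterior P(bowl E | data) = (0.01152) / (0.040212) = 0.28648.

0.2865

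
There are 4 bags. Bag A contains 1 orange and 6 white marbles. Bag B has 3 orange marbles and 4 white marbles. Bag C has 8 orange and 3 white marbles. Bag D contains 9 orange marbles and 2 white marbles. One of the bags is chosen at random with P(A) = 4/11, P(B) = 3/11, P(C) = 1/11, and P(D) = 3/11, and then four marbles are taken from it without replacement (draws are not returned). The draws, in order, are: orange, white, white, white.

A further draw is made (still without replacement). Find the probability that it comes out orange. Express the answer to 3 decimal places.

For each hypothesis, P(data | H) works out to: P(data | bag A) = (1/7)(6/6)(5/5)(4/4) = 0.14286; P(data | bag B) = (3/7)(4/6)(3/5)(2/4) = 0.085714; P(data | bag C) = (8/11)(3/10)(2/9)(1/8) = 0.0060606; P(data | bag D) = (9/11)(2/10)(1/9)(0/8) = 0.
The prior-weighted likelihoods are 4/11 · 0.14286 = 0.051948, 3/11 · 0.085714 = 0.023377, 1/11 · 0.0060606 = 0.00055096, 3/11 · 0 = 0; with total 0.075876.
The posterior is then P(bag A | data) = 0.68465, P(bag B | data) = 0.30809, P(bag C | data) = 0.0072614, P(bag D | data) = 0.
Averaging over the posterior, P(orange next | data) = (0)(0.68465) + (2/3)(0.30809) + (1)(0.0072614) = 0.21266.

0.213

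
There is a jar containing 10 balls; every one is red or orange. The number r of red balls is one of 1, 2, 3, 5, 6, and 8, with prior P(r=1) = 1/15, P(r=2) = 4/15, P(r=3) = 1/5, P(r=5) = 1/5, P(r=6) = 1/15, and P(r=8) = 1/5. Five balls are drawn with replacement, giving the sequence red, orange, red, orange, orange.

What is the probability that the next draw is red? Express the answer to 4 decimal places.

0.3755

Under each hypothesis, the probability of the observed sequence is: P(data | r = 1) = (1/10)(9/10)(1/10)(9/10)(9/10) = 0.00729; P(data | r = 2) = (2/10)(8/10)(2/10)(8/10)(8/10) = 0.02048; P(data | r = 3) = (3/10)(7/10)(3/10)(7/10)(7/10) = 0.03087; P(data | r = 5) = (5/10)(5/10)(5/10)(5/10)(5/10) = 0.03125; P(data | r = 6) = (6/10)(4/10)(6/10)(4/10)(4/10) = 0.02304; P(data | r = 8) = (8/10)(2/10)(8/10)(2/10)(2/10) = 0.00512.
Weighting by the prior gives 1/15 · 0.00729 = 0.000486, 4/15 · 0.02048 = 0.0054613, 1/5 · 0.03087 = 0.006174, 1/5 · 0.03125 = 0.00625, 1/15 · 0.02304 = 0.001536, 1/5 · 0.00512 = 0.001024; with total 0.020931.
Dividing through by the total gives posterior P(r = 1 | data) = 0.023219, P(r = 2 | data) = 0.26092, P(r = 3 | data) = 0.29496, P(r = 5 | data) = 0.2986, P(r = 6 | data) = 0.073383, P(r = 8 | data) = 0.048922.
So P(red next | data) = Σ P(red next | H) P(H | data) = (1/10)(0.023219) + (1/5)(0.26092) + (3/10)(0.29496) + (1/2)(0.2986) + (3/5)(0.073383) + (4/5)(0.048922) = 0.37546.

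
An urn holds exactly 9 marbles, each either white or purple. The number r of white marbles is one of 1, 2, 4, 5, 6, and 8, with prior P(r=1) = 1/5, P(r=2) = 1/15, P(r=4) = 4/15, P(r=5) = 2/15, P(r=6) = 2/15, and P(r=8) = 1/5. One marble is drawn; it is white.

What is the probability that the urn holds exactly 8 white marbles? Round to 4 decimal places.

0.3582

The likelihood of this draw under each hypothesis: P(data | r = 1) = (1/9) = 1/9; P(data | r = 2) = (2/9) = 2/9; P(data | r = 4) = (4/9) = 4/9; P(data | r = 5) = (5/9) = 5/9; P(data | r = 6) = (6/9) = 2/3; P(data | r = 8) = (8/9) = 8/9.
Multiplying each by its prior: 1/5 · 1/9 = 1/45, 1/15 · 2/9 = 2/135, 4/15 · 4/9 = 16/135, 2/15 · 5/9 = 2/27, 2/15 · 2/3 = 4/45, 1/5 · 8/9 = 8/45; these sum to 67/135.
Hence P(r = 8 | data) = (8/45) / (67/135) = 24/67.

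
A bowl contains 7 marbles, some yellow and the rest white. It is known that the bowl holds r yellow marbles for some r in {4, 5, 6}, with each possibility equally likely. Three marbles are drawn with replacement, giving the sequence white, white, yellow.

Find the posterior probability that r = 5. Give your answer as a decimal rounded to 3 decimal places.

For each hypothesis, P(data | H) works out to: P(data | r = 4) = (3/7)(3/7)(4/7) = 0.10496; P(data | r = 5) = (2/7)(2/7)(5/7) = 0.058309; P(data | r = 6) = (1/7)(1/7)(6/7) = 0.017493.
Weighting by the prior gives 1/3 · 0.10496 = 0.034985, 1/3 · 0.058309 = 0.019436, 1/3 · 0.017493 = 0.0058309; summing to 0.060253.
So P(r = 5 | data) = (0.019436) / (0.060253) = 0.32258.

0.323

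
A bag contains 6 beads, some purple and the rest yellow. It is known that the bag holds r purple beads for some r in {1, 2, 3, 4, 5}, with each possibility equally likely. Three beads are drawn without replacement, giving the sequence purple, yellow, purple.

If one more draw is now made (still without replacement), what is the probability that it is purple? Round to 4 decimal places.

0.6000

Compute the likelihood of the observed sequence for each case: P(data | r = 1) = (1/6)(5/5)(0/4) = 0; P(data | r = 2) = (2/6)(4/5)(1/4) = 1/15; P(data | r = 3) = (3/6)(3/5)(2/4) = 3/20; P(data | r = 4) = (4/6)(2/5)(3/4) = 1/5; P(data | r = 5) = (5/6)(1/5)(4/4) = 1/6.
Weighting by the prior gives 1/5 · 0 = 0, 1/5 · 1/15 = 1/75, 1/5 · 3/20 = 3/100, 1/5 · 1/5 = 1/25, 1/5 · 1/6 = 1/30; these sum to 7/60.
Dividing through by the total gives posterior P(r = 1 | data) = 0, P(r = 2 | data) = 4/35, P(r = 3 | data) = 9/35, P(r = 4 | data) = 12/35, P(r = 5 | data) = 2/7.
So P(purple next | data) = Σ P(purple next | H) P(H | data) = (0)(4/35) + (1/3)(9/35) + (2/3)(12/35) + (1)(2/7) = 3/5.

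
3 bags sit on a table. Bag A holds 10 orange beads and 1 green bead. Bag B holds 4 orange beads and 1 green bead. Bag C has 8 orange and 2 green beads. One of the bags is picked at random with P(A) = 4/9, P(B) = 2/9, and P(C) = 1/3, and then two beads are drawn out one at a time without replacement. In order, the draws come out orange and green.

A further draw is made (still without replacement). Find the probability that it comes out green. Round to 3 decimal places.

Under each hypothesis, the probability of the observed sequence is: P(data | bag A) = (10/11)(1/10) = 0.090909; P(data | bag B) = (4/5)(1/4) = 0.2; P(data | bag C) = (8/10)(2/9) = 0.17778.
The prior-weighted likelihoods are 4/9 · 0.090909 = 0.040404, 2/9 · 0.2 = 0.044444, 1/3 · 0.17778 = 0.059259; with total 0.14411.
Normalising, the posterior is P(bag A | data) = 0.28037, P(bag B | data) = 0.30841, P(bag C | data) = 0.41121.
The predictive probability is P(green next | data) = (0)(0.28037) + (0)(0.30841) + (1/8)(0.41121) = 0.051402.

0.051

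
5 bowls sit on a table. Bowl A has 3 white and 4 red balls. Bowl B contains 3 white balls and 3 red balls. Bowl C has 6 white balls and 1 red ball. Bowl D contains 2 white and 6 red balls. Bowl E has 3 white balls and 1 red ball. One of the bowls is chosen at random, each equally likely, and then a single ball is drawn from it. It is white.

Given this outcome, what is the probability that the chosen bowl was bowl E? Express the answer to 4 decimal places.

0.2692

For each hypothesis, P(data | H) works out to: P(data | bowl A) = (3/7) = 3/7; P(data | bowl B) = (3/6) = 1/2; P(data | bowl C) = (6/7) = 6/7; P(data | bowl D) = (2/8) = 1/4; P(data | bowl E) = (3/4) = 3/4.
Multiplying each by its prior: 1/5 · 3/7 = 3/35, 1/5 · 1/2 = 1/10, 1/5 · 6/7 = 6/35, 1/5 · 1/4 = 1/20, 1/5 · 3/4 = 3/20; summing to 39/70.
Therefore the posterior P(bowl E | data) = (3/20) / (39/70) = 7/26.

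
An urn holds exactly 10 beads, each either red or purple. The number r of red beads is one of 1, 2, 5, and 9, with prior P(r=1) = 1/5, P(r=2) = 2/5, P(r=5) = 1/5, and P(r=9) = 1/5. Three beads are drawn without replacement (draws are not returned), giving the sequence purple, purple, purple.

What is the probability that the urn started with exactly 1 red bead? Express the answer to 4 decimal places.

Under each hypothesis, the probability of the observed sequence is: P(data | r = 1) = (9/10)(8/9)(7/8) = 7/10; P(data | r = 2) = (8/10)(7/9)(6/8) = 7/15; P(data | r = 5) = (5/10)(4/9)(3/8) = 1/12; P(data | r = 9) = (1/10)(0/9) = 0.
Weighting by the prior gives 1/5 · 7/10 = 7/50, 2/5 · 7/15 = 14/75, 1/5 · 1/12 = 1/60, 1/5 · 0 = 0; these sum to 103/300.
So P(r = 1 | data) = (7/50) / (103/300) = 42/103.

0.4078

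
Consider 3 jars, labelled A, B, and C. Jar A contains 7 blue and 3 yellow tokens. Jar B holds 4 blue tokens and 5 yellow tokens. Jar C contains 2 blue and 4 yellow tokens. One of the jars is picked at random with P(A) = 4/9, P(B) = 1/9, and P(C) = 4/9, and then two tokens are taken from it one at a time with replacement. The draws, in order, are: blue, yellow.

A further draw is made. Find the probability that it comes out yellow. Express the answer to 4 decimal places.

Compute the likelihood of the observed sequence for each case: P(data | jar A) = (7/10)(3/10) = 0.21; P(data | jar B) = (4/9)(5/9) = 0.24691; P(data | jar C) = (2/6)(4/6) = 0.22222.
Multiplying each by its prior: 4/9 · 0.21 = 0.093333, 1/9 · 0.24691 = 0.027435, 4/9 · 0.22222 = 0.098765; these sum to 0.21953.
Dividing through by the total gives posterior P(jar A | data) = 0.42514, P(jar B | data) = 0.12497, P(jar C | data) = 0.44989.
Averaging over the posterior, P(yellow next | data) = (3/10)(0.42514) + (5/9)(0.12497) + (2/3)(0.44989) = 0.4969.

0.4969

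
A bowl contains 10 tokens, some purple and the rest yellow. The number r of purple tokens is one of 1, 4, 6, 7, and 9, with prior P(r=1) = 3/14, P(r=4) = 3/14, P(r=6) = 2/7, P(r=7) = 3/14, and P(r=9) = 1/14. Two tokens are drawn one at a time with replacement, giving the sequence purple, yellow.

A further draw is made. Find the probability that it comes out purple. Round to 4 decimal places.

The likelihood of the observed sequence under each hypothesis: P(data | r = 1) = (1/10)(9/10) = 0.09; P(data | r = 4) = (4/10)(6/10) = 0.24; P(data | r = 6) = (6/10)(4/10) = 0.24; P(data | r = 7) = (7/10)(3/10) = 0.21; P(data | r = 9) = (9/10)(1/10) = 0.09.
Weighting by the prior gives 3/14 · 0.09 = 0.019286, 3/14 · 0.24 = 0.051429, 2/7 · 0.24 = 0.068571, 3/14 · 0.21 = 0.045, 1/14 · 0.09 = 0.0064286; these sum to 0.19071.
Dividing through by the total gives posterior P(r = 1 | data) = 0.10112, P(r = 4 | data) = 0.26966, P(r = 6 | data) = 0.35955, P(r = 7 | data) = 0.23596, P(r = 9 | data) = 0.033708.
The predictive probability is P(purple next | data) = (1/10)(0.10112) + (2/5)(0.26966) + (3/5)(0.35955) + (7/10)(0.23596) + (9/10)(0.033708) = 0.52921.

0.5292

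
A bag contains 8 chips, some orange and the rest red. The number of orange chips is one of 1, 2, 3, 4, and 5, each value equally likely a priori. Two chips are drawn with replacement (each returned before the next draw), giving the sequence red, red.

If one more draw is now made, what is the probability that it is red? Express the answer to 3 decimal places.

Under each hypothesis, the probability of the observed sequence is: P(data | r = 1) = (7/8)(7/8) = 49/64; P(data | r = 2) = (6/8)(6/8) = 9/16; P(data | r = 3) = (5/8)(5/8) = 25/64; P(data | r = 4) = (4/8)(4/8) = 1/4; P(data | r = 5) = (3/8)(3/8) = 9/64.
The prior-weighted likelihoods are 1/5 · 49/64 = 49/320, 1/5 · 9/16 = 9/80, 1/5 · 25/64 = 5/64, 1/5 · 1/4 = 1/20, 1/5 · 9/64 = 9/320; summing to 27/64.
Normalising, the posterior is P(r = 1 | data) = 49/135, P(r = 2 | data) = 4/15, P(r = 3 | data) = 5/27, P(r = 4 | data) = 16/135, P(r = 5 | data) = 1/15.
So P(red next | data) = Σ P(red next | H) P(H | data) = (7/8)(49/135) + (3/4)(4/15) + (5/8)(5/27) + (1/2)(16/135) + (3/8)(1/15) = 155/216.

0.718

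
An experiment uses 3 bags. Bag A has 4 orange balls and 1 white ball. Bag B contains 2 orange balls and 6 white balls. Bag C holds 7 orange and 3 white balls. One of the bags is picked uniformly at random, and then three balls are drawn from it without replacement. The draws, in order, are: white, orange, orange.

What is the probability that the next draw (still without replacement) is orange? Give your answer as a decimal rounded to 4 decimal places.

Under each hypothesis, the probability of the observed sequence is: P(data | bag A) = (1/5)(4/4)(3/3) = 1/5; P(data | bag B) = (6/8)(2/7)(1/6) = 1/28; P(data | bag C) = (3/10)(7/9)(6/8) = 7/40.
Weighting by the prior gives 1/3 · 1/5 = 1/15, 1/3 · 1/28 = 1/84, 1/3 · 7/40 = 7/120; with total 23/168.
The posterior is then P(bag A | data) = 56/115, P(bag B | data) = 2/23, P(bag C | data) = 49/115.
So P(orange next | data) = Σ P(orange next | H) P(H | data) = (1)(56/115) + (0)(2/23) + (5/7)(49/115) = 91/115.

0.7913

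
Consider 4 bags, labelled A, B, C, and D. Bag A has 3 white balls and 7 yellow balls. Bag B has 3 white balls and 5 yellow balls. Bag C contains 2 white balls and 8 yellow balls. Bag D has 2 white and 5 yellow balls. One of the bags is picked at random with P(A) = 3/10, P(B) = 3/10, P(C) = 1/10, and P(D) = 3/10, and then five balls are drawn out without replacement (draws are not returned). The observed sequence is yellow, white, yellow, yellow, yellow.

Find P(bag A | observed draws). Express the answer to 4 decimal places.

0.3096

For each hypothesis, P(data | H) works out to: P(data | bag A) = (7/10)(3/9)(6/8)(5/7)(4/6) = 0.083333; P(data | bag B) = (5/8)(3/7)(4/6)(3/5)(2/4) = 0.053571; P(data | bag C) = (8/10)(2/9)(7/8)(6/7)(5/6) = 0.11111; P(data | bag D) = (5/7)(2/6)(4/5)(3/4)(2/3) = 0.095238.
Weighting by the prior gives 3/10 · 0.083333 = 0.025, 3/10 · 0.053571 = 0.016071, 1/10 · 0.11111 = 0.011111, 3/10 · 0.095238 = 0.028571; summing to 0.080754.
By Bayes' rule, P(bag A | data) = (0.025) / (0.080754) = 0.30958.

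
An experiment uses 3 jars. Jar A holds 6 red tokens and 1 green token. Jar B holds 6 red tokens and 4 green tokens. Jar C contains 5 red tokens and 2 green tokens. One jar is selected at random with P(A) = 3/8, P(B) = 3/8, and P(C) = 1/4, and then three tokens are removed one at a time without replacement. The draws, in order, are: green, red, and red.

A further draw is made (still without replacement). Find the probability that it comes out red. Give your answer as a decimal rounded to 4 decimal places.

The likelihood of the observed sequence under each hypothesis: P(data | jar A) = (1/7)(6/6)(5/5) = 1/7; P(data | jar B) = (4/10)(6/9)(5/8) = 1/6; P(data | jar C) = (2/7)(5/6)(4/5) = 4/21.
Multiplying each by its prior: 3/8 · 1/7 = 3/56, 3/8 · 1/6 = 1/16, 1/4 · 4/21 = 1/21; summing to 55/336.
Normalising, the posterior is P(jar A | data) = 18/55, P(jar B | data) = 21/55, P(jar C | data) = 16/55.
The predictive probability is P(red next | data) = (1)(18/55) + (4/7)(21/55) + (3/4)(16/55) = 42/55.

0.7636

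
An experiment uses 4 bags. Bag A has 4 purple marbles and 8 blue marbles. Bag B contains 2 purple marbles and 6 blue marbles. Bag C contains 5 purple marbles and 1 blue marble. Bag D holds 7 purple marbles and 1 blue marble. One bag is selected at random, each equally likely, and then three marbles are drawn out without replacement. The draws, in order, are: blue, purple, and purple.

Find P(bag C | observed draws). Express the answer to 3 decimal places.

0.417

The likelihood of the observed sequence under each hypothesis: P(data | bag A) = (8/12)(4/11)(3/10) = 0.072727; P(data | bag B) = (6/8)(2/7)(1/6) = 0.035714; P(data | bag C) = (1/6)(5/5)(4/4) = 0.16667; P(data | bag D) = (1/8)(7/7)(6/6) = 0.125.
The prior-weighted likelihoods are 1/4 · 0.072727 = 0.018182, 1/4 · 0.035714 = 0.0089286, 1/4 · 0.16667 = 0.041667, 1/4 · 0.125 = 0.03125; these sum to 0.10003.
Therefore the posterior P(bag C | data) = (0.041667) / (0.10003) = 0.41655.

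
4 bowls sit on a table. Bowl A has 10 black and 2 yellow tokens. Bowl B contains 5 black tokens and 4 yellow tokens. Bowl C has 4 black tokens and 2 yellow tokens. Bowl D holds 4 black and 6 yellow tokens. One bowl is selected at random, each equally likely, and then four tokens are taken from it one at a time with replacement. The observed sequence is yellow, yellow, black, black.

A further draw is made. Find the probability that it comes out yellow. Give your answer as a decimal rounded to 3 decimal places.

Compute the likelihood of the observed sequence for each case: P(data | bowl A) = (2/12)(2/12)(10/12)(10/12) = 0.01929; P(data | bowl B) = (4/9)(4/9)(5/9)(5/9) = 0.060966; P(data | bowl C) = (2/6)(2/6)(4/6)(4/6) = 0.049383; P(data | bowl D) = (6/10)(6/10)(4/10)(4/10) = 0.0576.
Multiplying each by its prior: 1/4 · 0.01929 = 0.0048225, 1/4 · 0.060966 = 0.015242, 1/4 · 0.049383 = 0.012346, 1/4 · 0.0576 = 0.0144; with total 0.04681.
Normalising, the posterior is P(bowl A | data) = 0.10302, P(bowl B | data) = 0.32561, P(bowl C | data) = 0.26374, P(bowl D | data) = 0.30763.
The predictive probability is P(yellow next | data) = (1/6)(0.10302) + (4/9)(0.32561) + (1/3)(0.26374) + (3/5)(0.30763) = 0.43438.

0.434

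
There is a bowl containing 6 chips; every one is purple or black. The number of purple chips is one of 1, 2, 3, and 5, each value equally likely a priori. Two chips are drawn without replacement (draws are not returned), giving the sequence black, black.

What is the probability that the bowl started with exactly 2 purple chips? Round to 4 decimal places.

0.3158

The likelihood of the observed sequence under each hypothesis: P(data | r = 1) = (5/6)(4/5) = 2/3; P(data | r = 2) = (4/6)(3/5) = 2/5; P(data | r = 3) = (3/6)(2/5) = 1/5; P(data | r = 5) = (1/6)(0/5) = 0.
Multiplying each by its prior: 1/4 · 2/3 = 1/6, 1/4 · 2/5 = 1/10, 1/4 · 1/5 = 1/20, 1/4 · 0 = 0; these sum to 19/60.
So P(r = 2 | data) = (1/10) / (19/60) = 6/19.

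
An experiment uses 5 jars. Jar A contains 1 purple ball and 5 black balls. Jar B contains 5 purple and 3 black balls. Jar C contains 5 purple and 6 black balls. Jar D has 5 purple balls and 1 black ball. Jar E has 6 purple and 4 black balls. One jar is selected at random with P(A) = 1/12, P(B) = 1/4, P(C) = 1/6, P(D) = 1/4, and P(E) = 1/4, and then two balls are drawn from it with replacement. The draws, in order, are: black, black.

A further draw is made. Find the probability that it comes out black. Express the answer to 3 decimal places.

Under each hypothesis, the probability of the observed sequence is: P(data | jar A) = (5/6)(5/6) = 0.69444; P(data | jar B) = (3/8)(3/8) = 0.14062; P(data | jar C) = (6/11)(6/11) = 0.29752; P(data | jar D) = (1/6)(1/6) = 0.027778; P(data | jar E) = (4/10)(4/10) = 0.16.
Multiplying each by its prior: 1/12 · 0.69444 = 0.05787, 1/4 · 0.14062 = 0.035156, 1/6 · 0.29752 = 0.049587, 1/4 · 0.027778 = 0.0069444, 1/4 · 0.16 = 0.04; summing to 0.18956.
Dividing through by the total gives posterior P(jar A | data) = 0.30529, P(jar B | data) = 0.18546, P(jar C | data) = 0.26159, P(jar D | data) = 0.036635, P(jar E | data) = 0.21102.
So P(black next | data) = Σ P(black next | H) P(H | data) = (5/6)(0.30529) + (3/8)(0.18546) + (6/11)(0.26159) + (1/6)(0.036635) + (2/5)(0.21102) = 0.55716.

0.557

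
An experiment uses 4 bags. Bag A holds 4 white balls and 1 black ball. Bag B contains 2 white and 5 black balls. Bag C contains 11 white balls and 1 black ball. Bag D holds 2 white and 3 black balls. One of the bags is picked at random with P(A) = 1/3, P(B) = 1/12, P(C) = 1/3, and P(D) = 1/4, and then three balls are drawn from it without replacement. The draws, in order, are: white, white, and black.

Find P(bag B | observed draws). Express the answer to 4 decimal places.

Compute the likelihood of the observed sequence for each case: P(data | bag A) = (4/5)(3/4)(1/3) = 0.2; P(data | bag B) = (2/7)(1/6)(5/5) = 0.047619; P(data | bag C) = (11/12)(10/11)(1/10) = 0.083333; P(data | bag D) = (2/5)(1/4)(3/3) = 0.1.
Multiplying each by its prior: 1/3 · 0.2 = 0.066667, 1/12 · 0.047619 = 0.0039683, 1/3 · 0.083333 = 0.027778, 1/4 · 0.1 = 0.025; summing to 0.12341.
By Bayes' rule, P(bag B | data) = (0.0039683) / (0.12341) = 0.032154.

0.0322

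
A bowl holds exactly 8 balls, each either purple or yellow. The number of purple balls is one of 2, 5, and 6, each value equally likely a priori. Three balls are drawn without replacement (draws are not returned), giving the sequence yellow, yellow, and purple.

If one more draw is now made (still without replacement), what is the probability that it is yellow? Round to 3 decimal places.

0.529

Under each hypothesis, the probability of the observed sequence is: P(data | r = 2) = (6/8)(5/7)(2/6) = 5/28; P(data | r = 5) = (3/8)(2/7)(5/6) = 5/56; P(data | r = 6) = (2/8)(1/7)(6/6) = 1/28.
The prior-weighted likelihoods are 1/3 · 5/28 = 5/84, 1/3 · 5/56 = 5/168, 1/3 · 1/28 = 1/84; with total 17/168.
Dividing through by the total gives posterior P(r = 2 | data) = 10/17, P(r = 5 | data) = 5/17, P(r = 6 | data) = 2/17.
Averaging over the posterior, P(yellow next | data) = (4/5)(10/17) + (1/5)(5/17) + (0)(2/17) = 9/17.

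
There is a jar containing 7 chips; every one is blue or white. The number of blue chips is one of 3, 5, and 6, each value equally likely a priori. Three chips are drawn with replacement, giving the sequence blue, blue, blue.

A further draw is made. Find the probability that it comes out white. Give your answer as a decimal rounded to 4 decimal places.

0.2228

For each hypothesis, P(data | H) works out to: P(data | r = 3) = (3/7)(3/7)(3/7) = 0.078717; P(data | r = 5) = (5/7)(5/7)(5/7) = 0.36443; P(data | r = 6) = (6/7)(6/7)(6/7) = 0.62974.
The prior-weighted likelihoods are 1/3 · 0.078717 = 0.026239, 1/3 · 0.36443 = 0.12148, 1/3 · 0.62974 = 0.20991; with total 0.35763.
Dividing through by the total gives posterior P(r = 3 | data) = 0.07337, P(r = 5 | data) = 0.33967, P(r = 6 | data) = 0.58696.
Averaging over the posterior, P(white next | data) = (4/7)(0.07337) + (2/7)(0.33967) + (1/7)(0.58696) = 0.22283.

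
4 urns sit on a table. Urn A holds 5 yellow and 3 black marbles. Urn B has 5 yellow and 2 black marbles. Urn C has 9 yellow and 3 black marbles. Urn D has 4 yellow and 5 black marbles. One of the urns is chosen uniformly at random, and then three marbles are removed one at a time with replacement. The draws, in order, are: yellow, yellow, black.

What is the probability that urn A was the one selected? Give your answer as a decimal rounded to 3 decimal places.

For each hypothesis, P(data | H) works out to: P(data | urn A) = (5/8)(5/8)(3/8) = 0.14648; P(data | urn B) = (5/7)(5/7)(2/7) = 0.14577; P(data | urn C) = (9/12)(9/12)(3/12) = 0.14062; P(data | urn D) = (4/9)(4/9)(5/9) = 0.10974.
The prior-weighted likelihoods are 1/4 · 0.14648 = 0.036621, 1/4 · 0.14577 = 0.036443, 1/4 · 0.14062 = 0.035156, 1/4 · 0.10974 = 0.027435; summing to 0.13566.
So P(urn A | data) = (0.036621) / (0.13566) = 0.26996.

0.270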